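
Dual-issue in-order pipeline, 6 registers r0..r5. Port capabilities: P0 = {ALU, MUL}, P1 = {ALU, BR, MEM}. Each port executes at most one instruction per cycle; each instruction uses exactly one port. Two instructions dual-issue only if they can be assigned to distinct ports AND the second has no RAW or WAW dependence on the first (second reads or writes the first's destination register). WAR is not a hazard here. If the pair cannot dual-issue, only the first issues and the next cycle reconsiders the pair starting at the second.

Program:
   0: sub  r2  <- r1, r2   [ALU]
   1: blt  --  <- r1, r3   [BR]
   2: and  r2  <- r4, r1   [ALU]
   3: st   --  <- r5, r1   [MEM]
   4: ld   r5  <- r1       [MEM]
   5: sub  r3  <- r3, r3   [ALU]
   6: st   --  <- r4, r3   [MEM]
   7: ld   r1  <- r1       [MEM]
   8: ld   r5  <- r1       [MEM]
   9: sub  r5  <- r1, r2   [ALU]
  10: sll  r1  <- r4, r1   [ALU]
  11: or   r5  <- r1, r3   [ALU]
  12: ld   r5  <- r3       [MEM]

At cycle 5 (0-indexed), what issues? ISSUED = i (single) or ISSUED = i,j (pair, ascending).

#0 head=0: sub.ALU/blt.BR i0+i1 2-wide
#1 head=2: and.ALU/st.MEM i2+i3 2-wide
#2 head=4: ld.MEM/sub.ALU i4+i5 2-wide
#3 head=6: st.MEM i6 no-port MEM/MEM
#4 head=7: ld.MEM i7 no-port MEM/MEM
#5 head=8: ld.MEM i8 WAW r5
#6 head=9: sub.ALU/sll.ALU i9+i10 2-wide
#7 head=11: or.ALU i11 WAW r5
#8 head=12: ld.MEM i12 tail

ISSUED = 8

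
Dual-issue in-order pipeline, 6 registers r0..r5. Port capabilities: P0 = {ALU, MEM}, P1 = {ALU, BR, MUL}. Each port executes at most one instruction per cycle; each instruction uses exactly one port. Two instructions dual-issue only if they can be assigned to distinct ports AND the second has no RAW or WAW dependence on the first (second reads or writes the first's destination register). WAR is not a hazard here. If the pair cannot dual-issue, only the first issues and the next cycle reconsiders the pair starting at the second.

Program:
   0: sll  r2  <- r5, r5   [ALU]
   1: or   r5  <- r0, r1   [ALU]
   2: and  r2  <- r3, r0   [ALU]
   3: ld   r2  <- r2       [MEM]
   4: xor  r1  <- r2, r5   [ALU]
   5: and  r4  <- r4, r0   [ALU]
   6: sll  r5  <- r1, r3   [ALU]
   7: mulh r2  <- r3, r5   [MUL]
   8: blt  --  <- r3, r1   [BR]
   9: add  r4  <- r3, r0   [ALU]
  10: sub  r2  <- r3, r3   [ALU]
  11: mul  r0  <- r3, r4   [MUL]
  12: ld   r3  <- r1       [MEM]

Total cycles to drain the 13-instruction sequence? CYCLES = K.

c0: i0/i1 sll/or  2-wide
c1: i2 and  RAW+WAW r2
c2: i3 ld  RAW r2
c3: i4/i5 xor/and  2-wide
c4: i6 sll  RAW r5
c5: i7 mulh  no-port MUL/BR
c6: i8/i9 blt/add  2-wide
c7: i10/i11 sub/mul  2-wide
c8: i12 ld  tail

CYCLES = 9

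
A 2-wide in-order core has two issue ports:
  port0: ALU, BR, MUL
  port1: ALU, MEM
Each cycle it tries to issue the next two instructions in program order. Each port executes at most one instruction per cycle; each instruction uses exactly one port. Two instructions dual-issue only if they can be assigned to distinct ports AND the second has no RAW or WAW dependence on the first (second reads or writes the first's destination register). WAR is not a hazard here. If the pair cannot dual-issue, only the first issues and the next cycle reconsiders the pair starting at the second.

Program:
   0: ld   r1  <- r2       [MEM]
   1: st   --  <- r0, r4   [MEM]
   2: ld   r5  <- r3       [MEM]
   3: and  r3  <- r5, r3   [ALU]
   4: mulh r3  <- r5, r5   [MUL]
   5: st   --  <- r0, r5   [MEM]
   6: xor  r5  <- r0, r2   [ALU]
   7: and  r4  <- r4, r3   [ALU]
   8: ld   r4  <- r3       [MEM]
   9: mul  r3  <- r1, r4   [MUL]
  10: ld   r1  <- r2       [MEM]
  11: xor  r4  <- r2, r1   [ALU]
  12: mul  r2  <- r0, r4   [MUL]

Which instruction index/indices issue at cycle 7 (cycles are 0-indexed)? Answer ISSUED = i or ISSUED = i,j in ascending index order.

ISSUED = 9,10

c0: i0 ld.MEM  no-port MEM/MEM
c1: i1 st.MEM  no-port MEM/MEM
c2: i2 ld.MEM  RAW r5
c3: i3 and.ALU  WAW r3
c4: i4+i5 mulh.MUL st.MEM  2-wide
c5: i6+i7 xor.ALU and.ALU  2-wide
c6: i8 ld.MEM  RAW r4
c7: i9+i10 mul.MUL ld.MEM  2-wide
c8: i11 xor.ALU  RAW r4
c9: i12 mul.MUL  tail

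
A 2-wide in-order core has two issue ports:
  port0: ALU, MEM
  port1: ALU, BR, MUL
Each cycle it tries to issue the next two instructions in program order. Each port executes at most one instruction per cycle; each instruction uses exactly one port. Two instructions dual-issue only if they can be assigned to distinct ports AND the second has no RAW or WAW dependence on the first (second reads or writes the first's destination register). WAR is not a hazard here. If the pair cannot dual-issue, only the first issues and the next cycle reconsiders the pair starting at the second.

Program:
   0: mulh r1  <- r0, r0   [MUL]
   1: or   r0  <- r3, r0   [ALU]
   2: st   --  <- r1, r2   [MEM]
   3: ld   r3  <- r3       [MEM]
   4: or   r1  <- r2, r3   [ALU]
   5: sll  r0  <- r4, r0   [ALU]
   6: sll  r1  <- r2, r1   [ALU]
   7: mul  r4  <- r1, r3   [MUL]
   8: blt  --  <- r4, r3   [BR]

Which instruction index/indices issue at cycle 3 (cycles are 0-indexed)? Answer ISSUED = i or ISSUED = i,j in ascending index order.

0. mulh+or @i0,i1  | pair
1. st @i2  | no-port MEM/MEM
2. ld @i3  | RAW r3
3. or+sll @i4,i5  | pair
4. sll @i6  | RAW r1
5. mul @i7  | no-port MUL/BR
6. blt @i8  | tail

ISSUED = 4,5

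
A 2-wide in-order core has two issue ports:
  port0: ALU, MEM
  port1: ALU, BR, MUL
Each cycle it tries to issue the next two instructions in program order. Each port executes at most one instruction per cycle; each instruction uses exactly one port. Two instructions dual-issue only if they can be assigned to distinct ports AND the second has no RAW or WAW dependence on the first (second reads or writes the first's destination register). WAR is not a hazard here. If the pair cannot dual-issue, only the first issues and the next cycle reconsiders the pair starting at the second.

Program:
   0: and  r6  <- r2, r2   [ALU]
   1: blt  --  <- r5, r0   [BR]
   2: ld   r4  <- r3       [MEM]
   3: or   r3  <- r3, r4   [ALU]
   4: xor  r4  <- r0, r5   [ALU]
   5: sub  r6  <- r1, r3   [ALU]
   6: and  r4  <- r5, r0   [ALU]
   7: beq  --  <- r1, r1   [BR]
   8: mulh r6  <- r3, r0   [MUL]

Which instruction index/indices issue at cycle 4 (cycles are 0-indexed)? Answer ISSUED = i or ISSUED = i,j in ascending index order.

ISSUED = 7

  cy0 -> i0+i1 (and+blt) pair
  cy1 -> i2 (ld) RAW r4
  cy2 -> i3+i4 (or+xor) pair
  cy3 -> i5+i6 (sub+and) pair
  cy4 -> i7 (beq) no-port BR/MUL
  cy5 -> i8 (mulh) tail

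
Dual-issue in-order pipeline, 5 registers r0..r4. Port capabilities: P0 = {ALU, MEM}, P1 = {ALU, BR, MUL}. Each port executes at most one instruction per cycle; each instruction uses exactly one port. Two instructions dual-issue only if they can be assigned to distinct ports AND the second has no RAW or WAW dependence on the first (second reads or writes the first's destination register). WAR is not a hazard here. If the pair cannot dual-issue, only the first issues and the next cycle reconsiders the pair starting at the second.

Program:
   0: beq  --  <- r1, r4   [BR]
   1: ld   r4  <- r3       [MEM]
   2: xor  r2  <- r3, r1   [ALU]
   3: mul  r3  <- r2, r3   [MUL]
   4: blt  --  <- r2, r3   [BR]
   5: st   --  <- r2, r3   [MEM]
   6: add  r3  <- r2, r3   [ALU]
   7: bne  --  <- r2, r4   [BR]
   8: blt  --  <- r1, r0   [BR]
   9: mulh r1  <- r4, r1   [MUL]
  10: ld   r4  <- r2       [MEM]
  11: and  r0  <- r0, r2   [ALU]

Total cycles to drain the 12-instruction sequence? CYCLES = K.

CYCLES = 8

#0 head=0: beq/ld i0+i1 2-wide
#1 head=2: xor i2 RAW r2
#2 head=3: mul i3 no-port MUL/BR
#3 head=4: blt/st i4+i5 2-wide
#4 head=6: add/bne i6+i7 2-wide
#5 head=8: blt i8 no-port BR/MUL
#6 head=9: mulh/ld i9+i10 2-wide
#7 head=11: and i11 tail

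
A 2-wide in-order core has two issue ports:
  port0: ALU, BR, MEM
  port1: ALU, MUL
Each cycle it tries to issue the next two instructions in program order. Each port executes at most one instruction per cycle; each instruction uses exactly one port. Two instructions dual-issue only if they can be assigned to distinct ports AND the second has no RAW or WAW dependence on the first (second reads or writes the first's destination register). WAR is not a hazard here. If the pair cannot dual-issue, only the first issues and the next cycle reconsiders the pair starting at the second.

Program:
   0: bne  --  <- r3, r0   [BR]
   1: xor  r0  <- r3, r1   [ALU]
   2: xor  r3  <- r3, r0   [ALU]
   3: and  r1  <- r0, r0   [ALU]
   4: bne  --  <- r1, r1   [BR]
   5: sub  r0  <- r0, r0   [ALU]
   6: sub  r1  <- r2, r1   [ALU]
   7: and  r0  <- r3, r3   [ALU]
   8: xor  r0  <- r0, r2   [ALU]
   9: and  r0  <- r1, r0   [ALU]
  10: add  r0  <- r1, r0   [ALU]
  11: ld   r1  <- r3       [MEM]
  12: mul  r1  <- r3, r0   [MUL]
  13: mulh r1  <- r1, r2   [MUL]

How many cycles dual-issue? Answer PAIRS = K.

t=0 i0,i1:bne.BR+xor.ALU ; pair
t=1 i2,i3:xor.ALU+and.ALU ; pair
t=2 i4,i5:bne.BR+sub.ALU ; pair
t=3 i6,i7:sub.ALU+and.ALU ; pair
t=4 i8:xor.ALU ; RAW+WAW r0
t=5 i9:and.ALU ; RAW+WAW r0
t=6 i10,i11:add.ALU+ld.MEM ; pair
t=7 i12:mul.MUL ; no-port MUL/MUL
t=8 i13:mulh.MUL ; tail

PAIRS = 5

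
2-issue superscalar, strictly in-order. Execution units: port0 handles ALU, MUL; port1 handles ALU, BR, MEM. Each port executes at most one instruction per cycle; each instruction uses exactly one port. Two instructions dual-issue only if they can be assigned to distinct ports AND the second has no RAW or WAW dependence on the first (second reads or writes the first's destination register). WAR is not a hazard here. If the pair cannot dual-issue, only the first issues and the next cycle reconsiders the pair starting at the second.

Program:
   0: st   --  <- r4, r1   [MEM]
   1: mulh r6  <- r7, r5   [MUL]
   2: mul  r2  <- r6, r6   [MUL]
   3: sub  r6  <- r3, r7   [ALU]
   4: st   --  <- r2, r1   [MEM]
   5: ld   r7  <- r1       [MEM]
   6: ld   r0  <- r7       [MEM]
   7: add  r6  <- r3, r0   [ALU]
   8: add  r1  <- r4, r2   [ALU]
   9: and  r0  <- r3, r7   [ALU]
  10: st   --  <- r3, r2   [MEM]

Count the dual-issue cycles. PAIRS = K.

PAIRS = 4

[0] i0+i1  st.MEM/mulh.MUL  -- dual
[1] i2+i3  mul.MUL/sub.ALU  -- dual
[2] i4  st.MEM  -- no-port MEM/MEM
[3] i5  ld.MEM  -- no-port MEM/MEM
[4] i6  ld.MEM  -- RAW r0
[5] i7+i8  add.ALU/add.ALU  -- dual
[6] i9+i10  and.ALU/st.MEM  -- dual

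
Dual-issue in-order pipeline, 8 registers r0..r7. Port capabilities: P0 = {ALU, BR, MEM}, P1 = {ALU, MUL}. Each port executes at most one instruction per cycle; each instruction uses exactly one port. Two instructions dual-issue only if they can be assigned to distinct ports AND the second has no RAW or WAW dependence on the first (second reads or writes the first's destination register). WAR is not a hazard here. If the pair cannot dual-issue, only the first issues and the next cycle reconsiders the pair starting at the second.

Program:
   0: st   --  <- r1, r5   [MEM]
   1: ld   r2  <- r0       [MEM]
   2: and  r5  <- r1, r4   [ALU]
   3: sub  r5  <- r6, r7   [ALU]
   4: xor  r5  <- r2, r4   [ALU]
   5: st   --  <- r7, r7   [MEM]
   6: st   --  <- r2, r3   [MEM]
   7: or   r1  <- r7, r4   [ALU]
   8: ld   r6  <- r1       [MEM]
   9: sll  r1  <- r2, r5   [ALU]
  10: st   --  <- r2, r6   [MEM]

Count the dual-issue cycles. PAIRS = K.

  cy0 -> i0 (st.MEM) no-port MEM/MEM
  cy1 -> i1&i2 (ld.MEM and.ALU) dual
  cy2 -> i3 (sub.ALU) WAW r5
  cy3 -> i4&i5 (xor.ALU st.MEM) dual
  cy4 -> i6&i7 (st.MEM or.ALU) dual
  cy5 -> i8&i9 (ld.MEM sll.ALU) dual
  cy6 -> i10 (st.MEM) tail

PAIRS = 4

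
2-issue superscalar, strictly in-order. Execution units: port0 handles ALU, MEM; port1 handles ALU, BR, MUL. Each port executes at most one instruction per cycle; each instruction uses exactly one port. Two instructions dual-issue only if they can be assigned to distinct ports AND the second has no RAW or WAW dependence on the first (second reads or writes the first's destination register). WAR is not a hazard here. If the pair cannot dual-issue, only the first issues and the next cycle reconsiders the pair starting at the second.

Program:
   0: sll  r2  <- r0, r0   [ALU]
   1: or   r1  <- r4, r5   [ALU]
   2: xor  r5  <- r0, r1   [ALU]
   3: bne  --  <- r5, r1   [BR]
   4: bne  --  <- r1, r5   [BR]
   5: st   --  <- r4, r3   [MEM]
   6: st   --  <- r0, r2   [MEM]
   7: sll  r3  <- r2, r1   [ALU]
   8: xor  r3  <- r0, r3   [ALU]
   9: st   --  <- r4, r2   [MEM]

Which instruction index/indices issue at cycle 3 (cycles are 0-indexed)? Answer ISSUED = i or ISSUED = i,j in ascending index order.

0. sll.ALU/or.ALU @i0/i1  | dual
1. xor.ALU @i2  | RAW r5
2. bne.BR @i3  | no-port BR/BR
3. bne.BR/st.MEM @i4/i5  | dual
4. st.MEM/sll.ALU @i6/i7  | dual
5. xor.ALU/st.MEM @i8/i9  | dual

ISSUED = 4,5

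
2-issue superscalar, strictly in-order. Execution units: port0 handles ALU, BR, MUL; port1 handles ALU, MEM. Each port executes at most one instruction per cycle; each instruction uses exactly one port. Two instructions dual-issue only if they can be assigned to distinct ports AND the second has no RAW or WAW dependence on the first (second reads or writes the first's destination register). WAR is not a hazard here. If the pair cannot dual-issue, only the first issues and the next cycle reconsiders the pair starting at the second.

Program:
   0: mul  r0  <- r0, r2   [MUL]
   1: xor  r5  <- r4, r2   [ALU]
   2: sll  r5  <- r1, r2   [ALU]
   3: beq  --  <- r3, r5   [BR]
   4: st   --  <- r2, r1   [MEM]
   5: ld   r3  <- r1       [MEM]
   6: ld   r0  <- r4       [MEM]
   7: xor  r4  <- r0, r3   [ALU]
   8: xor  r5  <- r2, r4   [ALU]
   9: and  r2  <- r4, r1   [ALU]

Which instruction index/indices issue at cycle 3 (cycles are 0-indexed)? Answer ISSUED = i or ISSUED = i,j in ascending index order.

#0 head=0: mul.MUL+xor.ALU i0/i1 2-wide
#1 head=2: sll.ALU i2 RAW r5
#2 head=3: beq.BR+st.MEM i3/i4 2-wide
#3 head=5: ld.MEM i5 no-port MEM/MEM
#4 head=6: ld.MEM i6 RAW r0
#5 head=7: xor.ALU i7 RAW r4
#6 head=8: xor.ALU+and.ALU i8/i9 2-wide

ISSUED = 5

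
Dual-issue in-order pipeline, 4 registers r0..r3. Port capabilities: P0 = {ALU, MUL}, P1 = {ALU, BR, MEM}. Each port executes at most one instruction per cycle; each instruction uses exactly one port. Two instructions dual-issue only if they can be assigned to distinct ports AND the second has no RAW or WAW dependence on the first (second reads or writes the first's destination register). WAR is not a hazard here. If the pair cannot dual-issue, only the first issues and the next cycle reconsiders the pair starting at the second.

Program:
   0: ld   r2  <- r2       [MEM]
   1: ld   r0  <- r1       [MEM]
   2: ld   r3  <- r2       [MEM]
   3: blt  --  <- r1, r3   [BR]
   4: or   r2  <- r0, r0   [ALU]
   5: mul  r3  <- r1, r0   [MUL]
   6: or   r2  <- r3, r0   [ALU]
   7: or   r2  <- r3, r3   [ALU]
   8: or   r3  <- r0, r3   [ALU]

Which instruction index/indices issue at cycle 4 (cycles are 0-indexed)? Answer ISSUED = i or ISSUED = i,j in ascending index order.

ISSUED = 5

[0] i0  ld  -- no-port MEM/MEM
[1] i1  ld  -- no-port MEM/MEM
[2] i2  ld  -- no-port MEM/BR
[3] i3&i4  blt;or  -- dual
[4] i5  mul  -- RAW r3
[5] i6  or  -- WAW r2
[6] i7&i8  or;or  -- dual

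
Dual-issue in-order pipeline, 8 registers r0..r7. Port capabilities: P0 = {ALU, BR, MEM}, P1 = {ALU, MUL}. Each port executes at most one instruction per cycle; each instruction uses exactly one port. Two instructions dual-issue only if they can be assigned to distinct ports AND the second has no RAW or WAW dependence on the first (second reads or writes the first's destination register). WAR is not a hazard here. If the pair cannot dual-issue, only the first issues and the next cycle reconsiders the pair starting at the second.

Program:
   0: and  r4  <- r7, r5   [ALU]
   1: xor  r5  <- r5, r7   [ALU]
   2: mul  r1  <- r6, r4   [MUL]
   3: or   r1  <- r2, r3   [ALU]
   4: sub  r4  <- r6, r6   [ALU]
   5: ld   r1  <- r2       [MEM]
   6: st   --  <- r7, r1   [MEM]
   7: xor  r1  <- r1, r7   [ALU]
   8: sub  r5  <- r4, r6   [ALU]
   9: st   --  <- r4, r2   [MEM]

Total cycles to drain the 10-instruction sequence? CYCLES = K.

#0 head=0: and.ALU/xor.ALU i0&i1 2-wide
#1 head=2: mul.MUL i2 WAW r1
#2 head=3: or.ALU/sub.ALU i3&i4 2-wide
#3 head=5: ld.MEM i5 no-port MEM/MEM
#4 head=6: st.MEM/xor.ALU i6&i7 2-wide
#5 head=8: sub.ALU/st.MEM i8&i9 2-wide

CYCLES = 6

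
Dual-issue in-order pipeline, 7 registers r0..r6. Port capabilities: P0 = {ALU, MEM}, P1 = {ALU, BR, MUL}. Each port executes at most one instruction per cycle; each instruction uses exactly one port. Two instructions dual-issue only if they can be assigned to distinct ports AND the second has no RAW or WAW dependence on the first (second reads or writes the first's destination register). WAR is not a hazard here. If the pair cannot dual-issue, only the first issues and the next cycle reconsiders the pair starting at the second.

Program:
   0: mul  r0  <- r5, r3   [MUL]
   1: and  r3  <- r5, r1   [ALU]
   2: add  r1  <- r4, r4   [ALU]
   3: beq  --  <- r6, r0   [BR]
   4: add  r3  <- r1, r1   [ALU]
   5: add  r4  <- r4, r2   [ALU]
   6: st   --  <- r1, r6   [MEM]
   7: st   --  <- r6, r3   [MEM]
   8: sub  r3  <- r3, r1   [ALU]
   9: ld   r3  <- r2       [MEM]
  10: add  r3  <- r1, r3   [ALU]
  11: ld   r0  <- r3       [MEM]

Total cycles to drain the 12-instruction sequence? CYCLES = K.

CYCLES = 8

#0 head=0: mul.MUL and.ALU i0,i1 pair
#1 head=2: add.ALU beq.BR i2,i3 pair
#2 head=4: add.ALU add.ALU i4,i5 pair
#3 head=6: st.MEM i6 no-port MEM/MEM
#4 head=7: st.MEM sub.ALU i7,i8 pair
#5 head=9: ld.MEM i9 RAW+WAW r3
#6 head=10: add.ALU i10 RAW r3
#7 head=11: ld.MEM i11 tail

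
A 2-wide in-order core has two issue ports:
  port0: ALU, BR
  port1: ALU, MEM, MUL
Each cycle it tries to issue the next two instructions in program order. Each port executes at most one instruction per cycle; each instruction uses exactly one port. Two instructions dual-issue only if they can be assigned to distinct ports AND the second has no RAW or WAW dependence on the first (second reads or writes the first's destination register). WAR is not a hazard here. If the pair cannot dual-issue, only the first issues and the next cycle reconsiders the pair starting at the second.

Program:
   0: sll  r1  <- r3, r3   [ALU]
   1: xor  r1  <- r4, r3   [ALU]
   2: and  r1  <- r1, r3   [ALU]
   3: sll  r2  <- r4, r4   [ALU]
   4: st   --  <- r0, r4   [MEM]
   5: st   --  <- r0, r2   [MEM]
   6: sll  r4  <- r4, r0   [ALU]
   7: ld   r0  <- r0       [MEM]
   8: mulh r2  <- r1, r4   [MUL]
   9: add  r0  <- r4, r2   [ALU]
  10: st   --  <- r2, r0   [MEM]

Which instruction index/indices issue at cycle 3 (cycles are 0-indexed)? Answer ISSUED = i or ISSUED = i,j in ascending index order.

ISSUED = 4

0. sll @i0  | WAW r1
1. xor @i1  | RAW+WAW r1
2. and;sll @i2+i3  | dual
3. st @i4  | no-port MEM/MEM
4. st;sll @i5+i6  | dual
5. ld @i7  | no-port MEM/MUL
6. mulh @i8  | RAW r2
7. add @i9  | RAW r0
8. st @i10  | tail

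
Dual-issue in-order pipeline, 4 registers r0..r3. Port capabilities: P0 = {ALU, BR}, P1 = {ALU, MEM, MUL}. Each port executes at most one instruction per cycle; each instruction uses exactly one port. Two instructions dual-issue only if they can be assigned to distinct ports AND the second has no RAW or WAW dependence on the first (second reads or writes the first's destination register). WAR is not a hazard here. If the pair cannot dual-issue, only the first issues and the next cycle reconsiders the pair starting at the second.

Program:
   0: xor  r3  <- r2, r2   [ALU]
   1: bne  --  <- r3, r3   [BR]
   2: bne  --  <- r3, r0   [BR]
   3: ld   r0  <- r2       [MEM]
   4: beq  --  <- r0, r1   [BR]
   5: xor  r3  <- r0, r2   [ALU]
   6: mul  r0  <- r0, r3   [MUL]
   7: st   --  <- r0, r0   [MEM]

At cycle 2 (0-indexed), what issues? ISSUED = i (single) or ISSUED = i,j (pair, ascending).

#0 head=0: xor i0 RAW r3
#1 head=1: bne i1 no-port BR/BR
#2 head=2: bne+ld i2+i3 pair
#3 head=4: beq+xor i4+i5 pair
#4 head=6: mul i6 no-port MUL/MEM
#5 head=7: st i7 tail

ISSUED = 2,3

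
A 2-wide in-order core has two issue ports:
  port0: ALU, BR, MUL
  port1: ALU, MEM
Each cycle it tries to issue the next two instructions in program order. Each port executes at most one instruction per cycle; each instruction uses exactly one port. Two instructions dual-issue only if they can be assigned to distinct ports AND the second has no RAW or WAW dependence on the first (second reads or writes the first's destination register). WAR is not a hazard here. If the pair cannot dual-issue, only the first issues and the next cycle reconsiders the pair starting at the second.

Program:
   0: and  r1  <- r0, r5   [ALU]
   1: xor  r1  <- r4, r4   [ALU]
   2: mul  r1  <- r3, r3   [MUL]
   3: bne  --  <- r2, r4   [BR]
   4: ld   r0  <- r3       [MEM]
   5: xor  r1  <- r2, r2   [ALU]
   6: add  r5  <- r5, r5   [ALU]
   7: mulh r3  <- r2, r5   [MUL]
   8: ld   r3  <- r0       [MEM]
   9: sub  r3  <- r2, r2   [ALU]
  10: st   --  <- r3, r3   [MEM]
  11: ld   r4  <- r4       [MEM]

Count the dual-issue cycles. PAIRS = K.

  cy0 -> i0 (and) WAW r1
  cy1 -> i1 (xor) WAW r1
  cy2 -> i2 (mul) no-port MUL/BR
  cy3 -> i3,i4 (bne+ld) dual
  cy4 -> i5,i6 (xor+add) dual
  cy5 -> i7 (mulh) WAW r3
  cy6 -> i8 (ld) WAW r3
  cy7 -> i9 (sub) RAW r3
  cy8 -> i10 (st) no-port MEM/MEM
  cy9 -> i11 (ld) tail

PAIRS = 2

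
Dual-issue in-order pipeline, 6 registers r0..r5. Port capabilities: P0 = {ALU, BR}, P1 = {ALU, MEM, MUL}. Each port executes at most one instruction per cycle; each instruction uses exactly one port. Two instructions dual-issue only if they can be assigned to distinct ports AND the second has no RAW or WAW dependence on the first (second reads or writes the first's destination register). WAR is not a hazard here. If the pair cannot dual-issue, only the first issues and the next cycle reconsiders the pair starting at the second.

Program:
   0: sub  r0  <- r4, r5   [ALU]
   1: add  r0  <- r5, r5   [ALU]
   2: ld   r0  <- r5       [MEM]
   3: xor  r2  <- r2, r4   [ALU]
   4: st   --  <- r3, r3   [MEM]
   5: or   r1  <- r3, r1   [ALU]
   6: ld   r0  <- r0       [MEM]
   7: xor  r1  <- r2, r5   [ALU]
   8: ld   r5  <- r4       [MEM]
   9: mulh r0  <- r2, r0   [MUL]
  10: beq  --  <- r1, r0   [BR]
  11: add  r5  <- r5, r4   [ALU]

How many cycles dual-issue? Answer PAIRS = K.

0. sub @i0  | WAW r0
1. add @i1  | WAW r0
2. ld/xor @i2&i3  | 2-wide
3. st/or @i4&i5  | 2-wide
4. ld/xor @i6&i7  | 2-wide
5. ld @i8  | no-port MEM/MUL
6. mulh @i9  | RAW r0
7. beq/add @i10&i11  | 2-wide

PAIRS = 4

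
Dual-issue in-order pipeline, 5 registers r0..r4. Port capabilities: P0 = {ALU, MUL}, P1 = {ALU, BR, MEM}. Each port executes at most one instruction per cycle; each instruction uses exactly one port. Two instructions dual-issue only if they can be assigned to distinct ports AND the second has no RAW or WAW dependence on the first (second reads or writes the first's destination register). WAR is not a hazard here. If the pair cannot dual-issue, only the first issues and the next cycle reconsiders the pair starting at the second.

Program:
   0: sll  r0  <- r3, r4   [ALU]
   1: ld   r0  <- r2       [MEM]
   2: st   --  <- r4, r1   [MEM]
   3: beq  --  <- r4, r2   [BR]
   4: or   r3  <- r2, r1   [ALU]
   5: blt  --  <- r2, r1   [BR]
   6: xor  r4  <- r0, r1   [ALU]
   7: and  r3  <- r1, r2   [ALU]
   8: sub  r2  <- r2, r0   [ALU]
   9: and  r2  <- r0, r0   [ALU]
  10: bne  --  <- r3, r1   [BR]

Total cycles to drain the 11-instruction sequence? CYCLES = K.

t=0 i0:sll ; WAW r0
t=1 i1:ld ; no-port MEM/MEM
t=2 i2:st ; no-port MEM/BR
t=3 i3,i4:beq/or ; 2-wide
t=4 i5,i6:blt/xor ; 2-wide
t=5 i7,i8:and/sub ; 2-wide
t=6 i9,i10:and/bne ; 2-wide

CYCLES = 7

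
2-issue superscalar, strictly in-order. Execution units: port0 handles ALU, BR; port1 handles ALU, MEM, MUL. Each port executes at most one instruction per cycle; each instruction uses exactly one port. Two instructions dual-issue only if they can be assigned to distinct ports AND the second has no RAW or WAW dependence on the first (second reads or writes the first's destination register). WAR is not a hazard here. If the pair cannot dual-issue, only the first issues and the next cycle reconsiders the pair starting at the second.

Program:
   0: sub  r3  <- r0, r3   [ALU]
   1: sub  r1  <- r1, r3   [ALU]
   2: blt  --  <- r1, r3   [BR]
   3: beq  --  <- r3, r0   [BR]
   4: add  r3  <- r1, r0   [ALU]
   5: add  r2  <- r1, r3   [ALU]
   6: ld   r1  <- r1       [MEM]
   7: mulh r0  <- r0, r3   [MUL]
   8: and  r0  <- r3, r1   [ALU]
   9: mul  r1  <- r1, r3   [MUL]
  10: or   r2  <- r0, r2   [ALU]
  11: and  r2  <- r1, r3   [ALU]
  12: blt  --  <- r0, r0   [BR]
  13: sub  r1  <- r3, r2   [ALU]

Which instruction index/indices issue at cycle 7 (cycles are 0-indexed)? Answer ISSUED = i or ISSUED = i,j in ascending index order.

#0 head=0: sub i0 RAW r3
#1 head=1: sub i1 RAW r1
#2 head=2: blt i2 no-port BR/BR
#3 head=3: beq+add i3,i4 2-wide
#4 head=5: add+ld i5,i6 2-wide
#5 head=7: mulh i7 WAW r0
#6 head=8: and+mul i8,i9 2-wide
#7 head=10: or i10 WAW r2
#8 head=11: and+blt i11,i12 2-wide
#9 head=13: sub i13 tail

ISSUED = 10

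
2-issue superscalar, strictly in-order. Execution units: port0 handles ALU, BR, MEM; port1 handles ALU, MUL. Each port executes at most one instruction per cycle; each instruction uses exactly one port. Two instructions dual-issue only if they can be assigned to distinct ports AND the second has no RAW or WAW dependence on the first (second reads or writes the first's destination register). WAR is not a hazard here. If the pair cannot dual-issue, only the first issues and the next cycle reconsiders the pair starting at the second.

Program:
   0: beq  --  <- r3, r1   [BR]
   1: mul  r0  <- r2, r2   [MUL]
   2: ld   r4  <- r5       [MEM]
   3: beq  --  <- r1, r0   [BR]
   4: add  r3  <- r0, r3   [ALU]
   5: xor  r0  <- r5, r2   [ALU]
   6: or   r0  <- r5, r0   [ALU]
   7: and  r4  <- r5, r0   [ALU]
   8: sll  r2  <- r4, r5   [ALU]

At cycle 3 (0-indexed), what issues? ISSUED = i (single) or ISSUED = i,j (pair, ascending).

  cy0 -> i0+i1 (beq.BR+mul.MUL) 2-wide
  cy1 -> i2 (ld.MEM) no-port MEM/BR
  cy2 -> i3+i4 (beq.BR+add.ALU) 2-wide
  cy3 -> i5 (xor.ALU) RAW+WAW r0
  cy4 -> i6 (or.ALU) RAW r0
  cy5 -> i7 (and.ALU) RAW r4
  cy6 -> i8 (sll.ALU) tail

ISSUED = 5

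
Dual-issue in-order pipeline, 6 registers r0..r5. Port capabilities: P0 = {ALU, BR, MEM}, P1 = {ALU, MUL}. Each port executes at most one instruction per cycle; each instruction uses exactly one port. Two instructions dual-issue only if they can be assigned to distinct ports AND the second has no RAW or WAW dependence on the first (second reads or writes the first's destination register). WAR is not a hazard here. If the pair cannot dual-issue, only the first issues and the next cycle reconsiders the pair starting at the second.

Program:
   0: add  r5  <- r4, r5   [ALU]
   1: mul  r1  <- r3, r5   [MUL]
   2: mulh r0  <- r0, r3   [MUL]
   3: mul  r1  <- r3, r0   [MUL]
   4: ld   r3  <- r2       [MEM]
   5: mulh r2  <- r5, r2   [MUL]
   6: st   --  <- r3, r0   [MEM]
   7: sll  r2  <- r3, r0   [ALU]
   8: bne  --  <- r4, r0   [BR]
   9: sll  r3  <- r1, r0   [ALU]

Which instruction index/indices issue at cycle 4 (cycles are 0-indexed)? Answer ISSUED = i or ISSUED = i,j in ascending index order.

c0: i0 add.ALU  RAW r5
c1: i1 mul.MUL  no-port MUL/MUL
c2: i2 mulh.MUL  no-port MUL/MUL
c3: i3+i4 mul.MUL;ld.MEM  pair
c4: i5+i6 mulh.MUL;st.MEM  pair
c5: i7+i8 sll.ALU;bne.BR  pair
c6: i9 sll.ALU  tail

ISSUED = 5,6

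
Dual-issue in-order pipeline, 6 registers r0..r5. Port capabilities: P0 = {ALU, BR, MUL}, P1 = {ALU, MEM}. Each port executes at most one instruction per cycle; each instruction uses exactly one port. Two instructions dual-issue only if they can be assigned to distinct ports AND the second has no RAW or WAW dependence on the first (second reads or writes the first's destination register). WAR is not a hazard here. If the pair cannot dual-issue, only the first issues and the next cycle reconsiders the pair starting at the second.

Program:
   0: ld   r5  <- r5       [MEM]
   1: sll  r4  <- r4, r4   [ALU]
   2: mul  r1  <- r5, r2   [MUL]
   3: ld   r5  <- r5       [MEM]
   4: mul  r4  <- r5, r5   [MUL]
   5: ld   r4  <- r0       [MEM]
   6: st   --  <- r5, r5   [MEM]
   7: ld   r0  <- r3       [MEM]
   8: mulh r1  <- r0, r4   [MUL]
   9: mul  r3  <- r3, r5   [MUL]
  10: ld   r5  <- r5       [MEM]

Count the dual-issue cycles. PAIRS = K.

PAIRS = 3

c0: i0&i1 ld;sll  pair
c1: i2&i3 mul;ld  pair
c2: i4 mul  WAW r4
c3: i5 ld  no-port MEM/MEM
c4: i6 st  no-port MEM/MEM
c5: i7 ld  RAW r0
c6: i8 mulh  no-port MUL/MUL
c7: i9&i10 mul;ld  pair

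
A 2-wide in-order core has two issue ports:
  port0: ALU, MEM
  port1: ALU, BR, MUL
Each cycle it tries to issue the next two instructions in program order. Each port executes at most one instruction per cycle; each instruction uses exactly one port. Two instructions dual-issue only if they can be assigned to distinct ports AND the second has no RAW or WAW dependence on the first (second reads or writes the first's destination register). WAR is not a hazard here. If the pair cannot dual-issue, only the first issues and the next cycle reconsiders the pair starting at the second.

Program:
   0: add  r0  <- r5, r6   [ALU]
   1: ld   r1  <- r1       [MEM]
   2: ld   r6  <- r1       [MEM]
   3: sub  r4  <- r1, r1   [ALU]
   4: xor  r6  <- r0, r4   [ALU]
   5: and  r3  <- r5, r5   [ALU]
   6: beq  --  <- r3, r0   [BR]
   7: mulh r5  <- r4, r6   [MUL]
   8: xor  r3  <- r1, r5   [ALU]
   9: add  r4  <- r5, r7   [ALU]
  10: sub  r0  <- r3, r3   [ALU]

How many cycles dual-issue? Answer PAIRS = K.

c0: i0&i1 add+ld  pair
c1: i2&i3 ld+sub  pair
c2: i4&i5 xor+and  pair
c3: i6 beq  no-port BR/MUL
c4: i7 mulh  RAW r5
c5: i8&i9 xor+add  pair
c6: i10 sub  tail

PAIRS = 4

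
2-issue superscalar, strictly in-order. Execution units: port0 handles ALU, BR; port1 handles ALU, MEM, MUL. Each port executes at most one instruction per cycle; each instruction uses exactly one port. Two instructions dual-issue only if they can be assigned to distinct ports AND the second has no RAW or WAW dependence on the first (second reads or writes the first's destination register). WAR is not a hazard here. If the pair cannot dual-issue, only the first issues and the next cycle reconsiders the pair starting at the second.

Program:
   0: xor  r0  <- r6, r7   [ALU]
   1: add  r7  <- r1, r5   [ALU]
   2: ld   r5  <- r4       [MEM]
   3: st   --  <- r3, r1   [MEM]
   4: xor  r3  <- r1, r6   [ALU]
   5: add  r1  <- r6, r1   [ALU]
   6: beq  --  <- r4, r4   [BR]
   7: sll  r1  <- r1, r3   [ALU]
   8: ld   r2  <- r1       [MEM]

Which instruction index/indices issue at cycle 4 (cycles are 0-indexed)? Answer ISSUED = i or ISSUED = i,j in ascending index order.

  cy0 -> i0,i1 (xor.ALU;add.ALU) pair
  cy1 -> i2 (ld.MEM) no-port MEM/MEM
  cy2 -> i3,i4 (st.MEM;xor.ALU) pair
  cy3 -> i5,i6 (add.ALU;beq.BR) pair
  cy4 -> i7 (sll.ALU) RAW r1
  cy5 -> i8 (ld.MEM) tail

ISSUED = 7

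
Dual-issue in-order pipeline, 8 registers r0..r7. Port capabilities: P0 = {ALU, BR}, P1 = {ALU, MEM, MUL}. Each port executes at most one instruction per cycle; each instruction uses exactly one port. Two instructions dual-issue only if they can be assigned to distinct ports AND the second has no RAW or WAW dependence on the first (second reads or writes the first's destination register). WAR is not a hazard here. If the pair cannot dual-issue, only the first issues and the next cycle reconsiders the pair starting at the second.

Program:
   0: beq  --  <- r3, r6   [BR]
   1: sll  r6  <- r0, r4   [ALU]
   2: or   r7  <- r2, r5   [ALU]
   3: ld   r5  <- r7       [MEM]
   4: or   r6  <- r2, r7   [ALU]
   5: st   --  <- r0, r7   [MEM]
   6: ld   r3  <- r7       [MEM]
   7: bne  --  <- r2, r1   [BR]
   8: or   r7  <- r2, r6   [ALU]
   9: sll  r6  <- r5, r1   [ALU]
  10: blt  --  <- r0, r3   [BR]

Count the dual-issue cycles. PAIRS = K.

t=0 i0&i1:beq.BR/sll.ALU ; dual
t=1 i2:or.ALU ; RAW r7
t=2 i3&i4:ld.MEM/or.ALU ; dual
t=3 i5:st.MEM ; no-port MEM/MEM
t=4 i6&i7:ld.MEM/bne.BR ; dual
t=5 i8&i9:or.ALU/sll.ALU ; dual
t=6 i10:blt.BR ; tail

PAIRS = 4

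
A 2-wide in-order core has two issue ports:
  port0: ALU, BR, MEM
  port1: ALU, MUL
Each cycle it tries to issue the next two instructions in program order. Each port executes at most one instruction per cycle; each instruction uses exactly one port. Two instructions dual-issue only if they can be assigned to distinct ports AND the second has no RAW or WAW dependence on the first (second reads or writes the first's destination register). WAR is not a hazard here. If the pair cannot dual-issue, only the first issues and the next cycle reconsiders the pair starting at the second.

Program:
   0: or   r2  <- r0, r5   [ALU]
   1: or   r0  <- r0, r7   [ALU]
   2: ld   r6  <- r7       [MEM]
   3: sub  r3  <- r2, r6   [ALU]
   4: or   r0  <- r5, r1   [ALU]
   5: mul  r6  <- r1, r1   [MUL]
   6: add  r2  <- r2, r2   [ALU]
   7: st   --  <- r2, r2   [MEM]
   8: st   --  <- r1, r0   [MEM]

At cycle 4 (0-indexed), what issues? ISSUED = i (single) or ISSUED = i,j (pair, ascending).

#0 head=0: or/or i0/i1 2-wide
#1 head=2: ld i2 RAW r6
#2 head=3: sub/or i3/i4 2-wide
#3 head=5: mul/add i5/i6 2-wide
#4 head=7: st i7 no-port MEM/MEM
#5 head=8: st i8 tail

ISSUED = 7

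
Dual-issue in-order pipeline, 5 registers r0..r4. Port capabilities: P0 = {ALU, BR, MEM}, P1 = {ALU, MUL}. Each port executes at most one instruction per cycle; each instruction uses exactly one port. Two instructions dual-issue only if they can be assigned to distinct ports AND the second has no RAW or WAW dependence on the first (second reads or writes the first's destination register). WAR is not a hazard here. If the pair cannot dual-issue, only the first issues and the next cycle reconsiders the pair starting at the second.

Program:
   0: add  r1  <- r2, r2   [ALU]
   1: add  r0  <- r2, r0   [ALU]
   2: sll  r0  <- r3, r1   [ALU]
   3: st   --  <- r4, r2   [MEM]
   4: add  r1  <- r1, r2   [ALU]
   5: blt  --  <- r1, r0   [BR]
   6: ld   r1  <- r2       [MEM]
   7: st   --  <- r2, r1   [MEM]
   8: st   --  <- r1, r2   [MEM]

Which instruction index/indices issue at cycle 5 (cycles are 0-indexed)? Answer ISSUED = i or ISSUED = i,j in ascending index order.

0. add;add @i0/i1  | pair
1. sll;st @i2/i3  | pair
2. add @i4  | RAW r1
3. blt @i5  | no-port BR/MEM
4. ld @i6  | no-port MEM/MEM
5. st @i7  | no-port MEM/MEM
6. st @i8  | tail

ISSUED = 7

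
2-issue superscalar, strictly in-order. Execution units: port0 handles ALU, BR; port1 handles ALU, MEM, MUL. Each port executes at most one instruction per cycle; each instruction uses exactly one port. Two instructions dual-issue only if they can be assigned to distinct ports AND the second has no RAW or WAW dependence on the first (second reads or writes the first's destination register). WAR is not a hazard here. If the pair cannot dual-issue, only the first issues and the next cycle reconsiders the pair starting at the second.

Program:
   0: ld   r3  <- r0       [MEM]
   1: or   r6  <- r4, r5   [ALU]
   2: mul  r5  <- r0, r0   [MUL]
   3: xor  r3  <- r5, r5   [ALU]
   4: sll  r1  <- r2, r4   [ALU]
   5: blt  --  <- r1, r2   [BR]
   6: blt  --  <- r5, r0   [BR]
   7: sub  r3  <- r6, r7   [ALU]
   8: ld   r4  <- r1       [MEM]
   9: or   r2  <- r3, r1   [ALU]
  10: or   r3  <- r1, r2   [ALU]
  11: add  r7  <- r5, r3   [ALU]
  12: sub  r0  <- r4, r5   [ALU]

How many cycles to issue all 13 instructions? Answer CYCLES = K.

#0 head=0: ld or i0,i1 dual
#1 head=2: mul i2 RAW r5
#2 head=3: xor sll i3,i4 dual
#3 head=5: blt i5 no-port BR/BR
#4 head=6: blt sub i6,i7 dual
#5 head=8: ld or i8,i9 dual
#6 head=10: or i10 RAW r3
#7 head=11: add sub i11,i12 dual

CYCLES = 8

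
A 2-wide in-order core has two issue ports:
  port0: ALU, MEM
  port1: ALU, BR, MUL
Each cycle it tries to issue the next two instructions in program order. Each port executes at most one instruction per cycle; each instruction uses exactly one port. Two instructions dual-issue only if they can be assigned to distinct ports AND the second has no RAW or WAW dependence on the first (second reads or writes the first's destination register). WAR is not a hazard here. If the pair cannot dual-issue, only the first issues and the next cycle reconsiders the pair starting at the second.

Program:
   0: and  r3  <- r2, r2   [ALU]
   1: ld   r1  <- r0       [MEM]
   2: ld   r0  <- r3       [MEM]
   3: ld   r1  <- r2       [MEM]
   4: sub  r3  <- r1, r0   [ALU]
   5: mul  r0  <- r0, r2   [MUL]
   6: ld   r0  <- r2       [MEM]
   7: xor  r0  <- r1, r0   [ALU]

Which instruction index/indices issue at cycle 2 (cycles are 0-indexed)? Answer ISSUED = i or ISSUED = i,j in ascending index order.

ISSUED = 3

#0 head=0: and.ALU+ld.MEM i0/i1 dual
#1 head=2: ld.MEM i2 no-port MEM/MEM
#2 head=3: ld.MEM i3 RAW r1
#3 head=4: sub.ALU+mul.MUL i4/i5 dual
#4 head=6: ld.MEM i6 RAW+WAW r0
#5 head=7: xor.ALU i7 tail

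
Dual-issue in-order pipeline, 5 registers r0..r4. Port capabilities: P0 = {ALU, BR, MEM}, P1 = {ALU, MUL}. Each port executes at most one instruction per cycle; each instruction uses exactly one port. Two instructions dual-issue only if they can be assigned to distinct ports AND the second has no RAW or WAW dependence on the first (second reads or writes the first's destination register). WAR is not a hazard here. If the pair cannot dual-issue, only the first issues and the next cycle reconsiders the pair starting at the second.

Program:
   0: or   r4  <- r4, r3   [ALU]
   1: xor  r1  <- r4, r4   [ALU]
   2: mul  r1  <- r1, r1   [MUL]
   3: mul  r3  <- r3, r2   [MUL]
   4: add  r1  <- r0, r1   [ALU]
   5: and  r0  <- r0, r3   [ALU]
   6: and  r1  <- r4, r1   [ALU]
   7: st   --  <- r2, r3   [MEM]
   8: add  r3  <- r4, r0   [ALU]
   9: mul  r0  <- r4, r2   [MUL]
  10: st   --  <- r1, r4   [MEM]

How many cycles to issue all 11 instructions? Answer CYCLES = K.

#0 head=0: or.ALU i0 RAW r4
#1 head=1: xor.ALU i1 RAW+WAW r1
#2 head=2: mul.MUL i2 no-port MUL/MUL
#3 head=3: mul.MUL add.ALU i3+i4 2-wide
#4 head=5: and.ALU and.ALU i5+i6 2-wide
#5 head=7: st.MEM add.ALU i7+i8 2-wide
#6 head=9: mul.MUL st.MEM i9+i10 2-wide

CYCLES = 7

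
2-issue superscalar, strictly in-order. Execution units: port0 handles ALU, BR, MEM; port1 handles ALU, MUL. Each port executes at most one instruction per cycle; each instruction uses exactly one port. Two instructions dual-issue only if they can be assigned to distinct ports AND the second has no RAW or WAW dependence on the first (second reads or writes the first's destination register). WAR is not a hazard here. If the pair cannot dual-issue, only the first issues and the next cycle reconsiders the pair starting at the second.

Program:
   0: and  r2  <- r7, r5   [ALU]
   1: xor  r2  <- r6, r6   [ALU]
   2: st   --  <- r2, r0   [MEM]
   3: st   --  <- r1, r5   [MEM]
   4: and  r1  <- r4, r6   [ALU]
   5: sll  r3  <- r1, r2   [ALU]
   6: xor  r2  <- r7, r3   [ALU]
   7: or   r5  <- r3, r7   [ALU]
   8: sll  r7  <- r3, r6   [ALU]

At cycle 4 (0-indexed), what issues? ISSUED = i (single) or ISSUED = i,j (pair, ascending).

ISSUED = 5

t=0 i0:and.ALU ; WAW r2
t=1 i1:xor.ALU ; RAW r2
t=2 i2:st.MEM ; no-port MEM/MEM
t=3 i3/i4:st.MEM;and.ALU ; 2-wide
t=4 i5:sll.ALU ; RAW r3
t=5 i6/i7:xor.ALU;or.ALU ; 2-wide
t=6 i8:sll.ALU ; tail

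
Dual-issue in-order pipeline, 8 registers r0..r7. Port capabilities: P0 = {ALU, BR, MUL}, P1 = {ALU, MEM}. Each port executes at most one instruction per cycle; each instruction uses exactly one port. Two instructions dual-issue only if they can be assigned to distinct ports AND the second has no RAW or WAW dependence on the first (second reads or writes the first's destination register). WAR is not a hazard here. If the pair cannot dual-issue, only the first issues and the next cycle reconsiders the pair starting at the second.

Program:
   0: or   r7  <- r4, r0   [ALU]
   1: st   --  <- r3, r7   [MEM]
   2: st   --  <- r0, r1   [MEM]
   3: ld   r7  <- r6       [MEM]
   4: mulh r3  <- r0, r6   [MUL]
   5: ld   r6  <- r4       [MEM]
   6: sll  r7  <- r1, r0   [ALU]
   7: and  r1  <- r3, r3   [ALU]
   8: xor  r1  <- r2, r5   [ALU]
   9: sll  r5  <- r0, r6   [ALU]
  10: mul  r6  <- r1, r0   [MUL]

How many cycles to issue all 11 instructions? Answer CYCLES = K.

c0: i0 or  RAW r7
c1: i1 st  no-port MEM/MEM
c2: i2 st  no-port MEM/MEM
c3: i3/i4 ld mulh  2-wide
c4: i5/i6 ld sll  2-wide
c5: i7 and  WAW r1
c6: i8/i9 xor sll  2-wide
c7: i10 mul  tail

CYCLES = 8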